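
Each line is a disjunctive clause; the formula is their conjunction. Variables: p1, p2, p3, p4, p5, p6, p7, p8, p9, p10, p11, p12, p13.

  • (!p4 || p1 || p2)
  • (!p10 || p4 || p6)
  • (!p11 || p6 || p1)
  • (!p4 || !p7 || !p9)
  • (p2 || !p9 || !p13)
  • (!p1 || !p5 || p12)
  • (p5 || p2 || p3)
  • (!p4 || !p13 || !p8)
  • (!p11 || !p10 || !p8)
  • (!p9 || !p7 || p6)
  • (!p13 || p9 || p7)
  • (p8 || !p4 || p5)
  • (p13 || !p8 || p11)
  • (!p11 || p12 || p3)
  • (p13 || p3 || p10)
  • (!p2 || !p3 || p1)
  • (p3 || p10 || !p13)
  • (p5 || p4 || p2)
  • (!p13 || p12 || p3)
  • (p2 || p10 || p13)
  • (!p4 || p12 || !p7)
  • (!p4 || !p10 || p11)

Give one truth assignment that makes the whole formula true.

p1=1  p2=1  p3=0  p4=0  p5=0  p6=1  p7=1  p8=0  p9=0  p10=1  p11=1  p12=1  p13=0

p6 occurs only positively in the remaining clauses — set p6 = True.
Pure literal: p12 appears only positively; assign p12 = True.
Try p1 = True.
Branch on p2: take p2 = True.
For the remaining variables, p3 = False, p4 = False, p5 = False, p7 = True, p8 = False, p9 = False, p10 = True, p11 = True, p13 = False works.
Check each clause:
  1. (p1 || p2 || !p4) — p1 is true.
  2. (!p10 || p4 || p6) — p6 is true.
  3. (p6 || !p11 || p1) — p1 is true.
  4. (!p7 || !p4 || !p9) — !p4 is true.
  5. (!p13 || !p9 || p2) — p2 is true.
  6. (!p5 || p12 || !p1) — !p5 is true.
  7. (p3 || p5 || p2) — p2 is true.
  8. (!p8 || !p4 || !p13) — !p8 is true.
  9. (!p11 || !p8 || !p10) — !p8 is true.
  10. (!p9 || !p7 || p6) — p6 is true.
  11. (!p13 || p7 || p9) — !p13 is true.
  12. (!p4 || p8 || p5) — !p4 is true.
  13. (p13 || p11 || !p8) — !p8 is true.
  14. (p12 || p3 || !p11) — p12 is true.
  15. (p10 || p13 || p3) — p10 is true.
  16. (p1 || !p3 || !p2) — p1 is true.
  17. (!p13 || p10 || p3) — p10 is true.
  18. (p5 || p2 || p4) — p2 is true.
  19. (p3 || p12 || !p13) — p12 is true.
  20. (p10 || p13 || p2) — p10 is true.
  21. (!p7 || p12 || !p4) — !p4 is true.
  22. (!p10 || !p4 || p11) — p11 is true.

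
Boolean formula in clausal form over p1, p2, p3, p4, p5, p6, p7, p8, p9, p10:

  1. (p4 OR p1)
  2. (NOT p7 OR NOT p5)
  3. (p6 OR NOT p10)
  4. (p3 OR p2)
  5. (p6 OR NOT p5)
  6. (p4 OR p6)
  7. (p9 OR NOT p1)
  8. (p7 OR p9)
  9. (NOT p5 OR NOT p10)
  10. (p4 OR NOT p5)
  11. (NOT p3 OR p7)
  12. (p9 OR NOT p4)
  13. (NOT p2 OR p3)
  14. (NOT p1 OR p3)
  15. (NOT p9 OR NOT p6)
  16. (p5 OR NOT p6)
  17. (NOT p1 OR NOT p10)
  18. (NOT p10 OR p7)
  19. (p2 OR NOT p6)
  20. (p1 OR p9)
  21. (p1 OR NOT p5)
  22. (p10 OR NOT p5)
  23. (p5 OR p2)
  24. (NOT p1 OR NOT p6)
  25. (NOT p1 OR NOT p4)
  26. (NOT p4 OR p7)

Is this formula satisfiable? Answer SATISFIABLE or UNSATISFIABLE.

SATISFIABLE

Branch on p1: take p1 = False.
  then p4 is forced to True.
  then p9 is forced to True.
  then p6 is forced to False.
  then p10 is forced to False.
  then p5 is forced to False.
  then p2 is forced to True.
  then p3 is forced to True.
  then p7 is forced to True.
p8 is now unconstrained; take p8 = True.
Every clause has at least one true literal under this assignment.
So p1=F, p2=T, p3=T, p4=T, p5=F, p6=F, p7=T, p8=T, p9=T, p10=F is a satisfying assignment.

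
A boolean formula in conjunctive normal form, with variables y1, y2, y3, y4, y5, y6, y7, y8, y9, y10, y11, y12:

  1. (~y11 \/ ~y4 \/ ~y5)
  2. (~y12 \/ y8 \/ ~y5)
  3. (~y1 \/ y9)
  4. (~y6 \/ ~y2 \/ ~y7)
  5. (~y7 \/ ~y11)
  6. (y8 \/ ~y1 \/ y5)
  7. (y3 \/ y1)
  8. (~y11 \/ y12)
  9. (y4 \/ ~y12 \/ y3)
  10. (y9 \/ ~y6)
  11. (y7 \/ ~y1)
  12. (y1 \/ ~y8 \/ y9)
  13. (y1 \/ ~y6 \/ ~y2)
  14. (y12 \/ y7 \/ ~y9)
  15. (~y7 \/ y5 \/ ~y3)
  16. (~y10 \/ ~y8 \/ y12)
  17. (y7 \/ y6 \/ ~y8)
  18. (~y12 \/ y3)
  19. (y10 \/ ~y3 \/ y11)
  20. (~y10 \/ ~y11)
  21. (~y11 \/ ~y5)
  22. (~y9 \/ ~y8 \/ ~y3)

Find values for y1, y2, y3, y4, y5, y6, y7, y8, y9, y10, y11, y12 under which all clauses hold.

y1=0, y2=0, y3=1, y4=0, y5=1, y6=0, y7=0, y8=0, y9=0, y10=1, y11=0, y12=0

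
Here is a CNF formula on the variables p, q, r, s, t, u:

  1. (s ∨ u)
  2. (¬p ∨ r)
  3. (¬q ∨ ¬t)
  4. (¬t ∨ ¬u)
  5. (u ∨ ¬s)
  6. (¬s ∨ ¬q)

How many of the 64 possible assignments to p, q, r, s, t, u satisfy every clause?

9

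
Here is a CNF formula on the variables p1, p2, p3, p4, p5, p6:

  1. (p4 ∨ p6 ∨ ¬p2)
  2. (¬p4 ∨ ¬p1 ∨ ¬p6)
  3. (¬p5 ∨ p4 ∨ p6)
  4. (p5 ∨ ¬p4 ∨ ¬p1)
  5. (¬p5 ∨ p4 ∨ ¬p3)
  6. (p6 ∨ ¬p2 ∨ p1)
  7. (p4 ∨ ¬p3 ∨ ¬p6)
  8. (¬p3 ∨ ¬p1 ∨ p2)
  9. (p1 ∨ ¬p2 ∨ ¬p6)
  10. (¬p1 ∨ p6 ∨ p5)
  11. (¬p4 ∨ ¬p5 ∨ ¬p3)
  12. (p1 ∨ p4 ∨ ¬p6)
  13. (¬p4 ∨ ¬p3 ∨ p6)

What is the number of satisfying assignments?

Case analysis on p4 and p6:
  p4=1, p6=1: remaining (p1,p2,p3,p5) ∈ {(0,0,0,0); (0,0,0,1); (0,0,1,0)} — 3.
  p4=1, p6=0: remaining (p1,p2,p3,p5) ∈ {(0,0,0,0); (0,0,0,1); (1,0,0,1); (1,1,0,1)} — 4.
  p4=0, p6=1: remaining (p1,p2,p3,p5) ∈ {(1,0,0,0); (1,0,0,1); (1,1,0,0); (1,1,0,1)} — 4.
  p4=0, p6=0: remaining (p1,p2,p3,p5) ∈ {(0,0,0,0); (0,0,1,0)} — 2.
Total: 3 + 4 + 4 + 2 = 13.

13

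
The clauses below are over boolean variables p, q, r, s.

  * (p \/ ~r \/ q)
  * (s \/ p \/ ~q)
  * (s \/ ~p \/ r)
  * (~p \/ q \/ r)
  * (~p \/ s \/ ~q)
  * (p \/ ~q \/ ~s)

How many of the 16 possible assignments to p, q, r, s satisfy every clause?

Satisfying assignments:
  p=F q=F r=F s=F
  p=F q=F r=F s=T
  p=T q=F r=T s=F
  p=T q=F r=T s=T
  p=T q=T r=F s=T
  p=T q=T r=T s=T
Count: 6.

6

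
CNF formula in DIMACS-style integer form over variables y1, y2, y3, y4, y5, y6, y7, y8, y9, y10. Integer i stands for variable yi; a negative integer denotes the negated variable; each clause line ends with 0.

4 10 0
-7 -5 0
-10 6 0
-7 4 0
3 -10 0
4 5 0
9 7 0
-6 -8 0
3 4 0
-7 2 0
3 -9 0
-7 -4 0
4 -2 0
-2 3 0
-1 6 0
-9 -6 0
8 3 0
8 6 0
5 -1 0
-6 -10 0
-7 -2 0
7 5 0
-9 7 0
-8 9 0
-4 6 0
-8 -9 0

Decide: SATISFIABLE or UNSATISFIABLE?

UNSATISFIABLE

y7 = True:
  propagation gives y5=False, y4=True; an empty clause results — contradiction.
y7 = False:
  propagation gives y9=True; an empty clause results — contradiction.
Every branch closes, so no satisfying assignment exists.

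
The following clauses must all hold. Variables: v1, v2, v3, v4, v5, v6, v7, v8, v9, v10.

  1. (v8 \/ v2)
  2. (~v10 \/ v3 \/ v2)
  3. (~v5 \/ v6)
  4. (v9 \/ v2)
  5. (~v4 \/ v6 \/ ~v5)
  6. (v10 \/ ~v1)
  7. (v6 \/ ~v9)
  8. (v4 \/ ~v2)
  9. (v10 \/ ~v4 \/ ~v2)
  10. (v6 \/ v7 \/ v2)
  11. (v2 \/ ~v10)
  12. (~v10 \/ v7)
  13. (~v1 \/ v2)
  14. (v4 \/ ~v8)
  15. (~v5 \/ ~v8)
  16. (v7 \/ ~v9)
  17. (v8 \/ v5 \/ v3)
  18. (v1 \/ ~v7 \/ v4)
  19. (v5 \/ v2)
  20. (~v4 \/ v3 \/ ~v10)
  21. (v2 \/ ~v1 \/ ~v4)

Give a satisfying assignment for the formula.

v1 = False, v2 = True, v3 = True, v4 = True, v5 = False, v6 = False, v7 = True, v8 = True, v9 = False, v10 = True

Check each clause:
  1. (v2 \/ v8) — v8 is true.
  2. (~v10 \/ v3 \/ v2) — v2 is true.
  3. (~v5 \/ v6) — ~v5 is true.
  4. (v9 \/ v2) — v2 is true.
  5. (~v5 \/ v6 \/ ~v4) — ~v5 is true.
  6. (v10 \/ ~v1) — v10 is true.
  7. (v6 \/ ~v9) — ~v9 is true.
  8. (v4 \/ ~v2) — v4 is true.
  9. (~v2 \/ ~v4 \/ v10) — v10 is true.
  10. (v6 \/ v7 \/ v2) — v2 is true.
  11. (~v10 \/ v2) — v2 is true.
  12. (v7 \/ ~v10) — v7 is true.
  13. (~v1 \/ v2) — v2 is true.
  14. (v4 \/ ~v8) — v4 is true.
  15. (~v8 \/ ~v5) — ~v5 is true.
  16. (~v9 \/ v7) — ~v9 is true.
  17. (v8 \/ v5 \/ v3) — v8 is true.
  18. (v1 \/ ~v7 \/ v4) — v4 is true.
  19. (v5 \/ v2) — v2 is true.
  20. (~v4 \/ v3 \/ ~v10) — v3 is true.
  21. (~v1 \/ v2 \/ ~v4) — v2 is true.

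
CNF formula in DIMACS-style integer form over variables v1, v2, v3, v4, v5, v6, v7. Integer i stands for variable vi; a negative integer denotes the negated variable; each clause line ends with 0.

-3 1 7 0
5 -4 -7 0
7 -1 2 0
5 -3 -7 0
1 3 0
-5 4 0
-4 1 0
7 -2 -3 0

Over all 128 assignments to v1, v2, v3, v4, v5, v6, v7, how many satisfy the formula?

18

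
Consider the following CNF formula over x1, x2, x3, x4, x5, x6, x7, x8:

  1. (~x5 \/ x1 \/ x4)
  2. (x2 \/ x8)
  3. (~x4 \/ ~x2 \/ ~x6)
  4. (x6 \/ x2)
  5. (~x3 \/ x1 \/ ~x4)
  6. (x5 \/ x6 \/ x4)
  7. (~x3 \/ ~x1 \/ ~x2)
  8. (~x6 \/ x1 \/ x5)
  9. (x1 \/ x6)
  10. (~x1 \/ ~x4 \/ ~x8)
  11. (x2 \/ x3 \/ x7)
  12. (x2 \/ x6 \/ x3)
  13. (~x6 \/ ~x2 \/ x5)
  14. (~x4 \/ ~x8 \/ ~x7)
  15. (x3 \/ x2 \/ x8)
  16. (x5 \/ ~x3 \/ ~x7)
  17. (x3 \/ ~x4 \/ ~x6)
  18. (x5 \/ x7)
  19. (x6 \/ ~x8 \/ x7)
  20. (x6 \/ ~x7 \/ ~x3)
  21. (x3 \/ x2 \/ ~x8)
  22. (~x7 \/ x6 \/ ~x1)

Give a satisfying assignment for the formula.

x1 = 1, x2 = 1, x3 = 0, x4 = 0, x5 = 1, x6 = 1, x7 = 1, x8 = 0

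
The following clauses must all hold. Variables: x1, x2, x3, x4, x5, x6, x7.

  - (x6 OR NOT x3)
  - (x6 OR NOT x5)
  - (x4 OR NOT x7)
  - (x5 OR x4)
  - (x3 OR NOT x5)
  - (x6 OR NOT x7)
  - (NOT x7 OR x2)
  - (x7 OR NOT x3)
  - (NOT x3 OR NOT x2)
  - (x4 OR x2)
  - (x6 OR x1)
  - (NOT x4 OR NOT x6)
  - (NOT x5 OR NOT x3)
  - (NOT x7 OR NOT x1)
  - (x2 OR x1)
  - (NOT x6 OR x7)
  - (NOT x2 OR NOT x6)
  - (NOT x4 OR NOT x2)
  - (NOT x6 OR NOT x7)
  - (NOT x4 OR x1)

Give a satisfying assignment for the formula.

x1=True, x2=False, x3=False, x4=True, x5=False, x6=False, x7=False

Set x1 = True and propagate.
  then x7 is forced to False.
  then x3 is forced to False.
  then x5 is forced to False.
  then x4 is forced to True.
  then x6 is forced to False.
  then x2 is forced to False.
Every clause has at least one true literal under this assignment.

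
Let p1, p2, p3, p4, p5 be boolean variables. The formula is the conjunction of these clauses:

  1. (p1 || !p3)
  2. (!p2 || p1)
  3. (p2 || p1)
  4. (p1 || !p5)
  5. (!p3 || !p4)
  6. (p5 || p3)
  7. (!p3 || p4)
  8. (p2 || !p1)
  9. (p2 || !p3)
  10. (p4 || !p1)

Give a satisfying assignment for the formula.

p1=1, p2=1, p3=0, p4=1, p5=1

Try p1 = True.
  then p2 is forced to True.
  then p4 is forced to True.
  then p3 is forced to False.
  then p5 is forced to True.
Check each clause:
  1. (p1 || !p3) — p1 is true.
  2. (!p2 || p1) — p1 is true.
  3. (p2 || p1) — p1 is true.
  4. (!p5 || p1) — p1 is true.
  5. (!p4 || !p3) — !p3 is true.
  6. (p5 || p3) — p5 is true.
  7. (p4 || !p3) — p4 is true.
  8. (!p1 || p2) — p2 is true.
  9. (p2 || !p3) — p2 is true.
  10. (p4 || !p1) — p4 is true.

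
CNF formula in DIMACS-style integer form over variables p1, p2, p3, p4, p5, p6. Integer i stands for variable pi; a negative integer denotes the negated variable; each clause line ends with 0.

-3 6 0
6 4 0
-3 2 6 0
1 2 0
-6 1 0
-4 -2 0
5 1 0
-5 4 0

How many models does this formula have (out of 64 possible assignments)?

10

Split on p6, then p1.
  p6=T, p1=T: p3 free; 4 ways for (p2,p4,p5) × 2^1 = 8.
  p6=T, p1=F: a clause becomes empty — 0.
  p6=F, p1=T: remaining (p2,p3,p4,p5) ∈ {(F,F,T,F); (F,F,T,T)} — 2.
  p6=F, p1=F: a clause becomes empty — 0.
Total: 8 + 0 + 2 + 0 = 10.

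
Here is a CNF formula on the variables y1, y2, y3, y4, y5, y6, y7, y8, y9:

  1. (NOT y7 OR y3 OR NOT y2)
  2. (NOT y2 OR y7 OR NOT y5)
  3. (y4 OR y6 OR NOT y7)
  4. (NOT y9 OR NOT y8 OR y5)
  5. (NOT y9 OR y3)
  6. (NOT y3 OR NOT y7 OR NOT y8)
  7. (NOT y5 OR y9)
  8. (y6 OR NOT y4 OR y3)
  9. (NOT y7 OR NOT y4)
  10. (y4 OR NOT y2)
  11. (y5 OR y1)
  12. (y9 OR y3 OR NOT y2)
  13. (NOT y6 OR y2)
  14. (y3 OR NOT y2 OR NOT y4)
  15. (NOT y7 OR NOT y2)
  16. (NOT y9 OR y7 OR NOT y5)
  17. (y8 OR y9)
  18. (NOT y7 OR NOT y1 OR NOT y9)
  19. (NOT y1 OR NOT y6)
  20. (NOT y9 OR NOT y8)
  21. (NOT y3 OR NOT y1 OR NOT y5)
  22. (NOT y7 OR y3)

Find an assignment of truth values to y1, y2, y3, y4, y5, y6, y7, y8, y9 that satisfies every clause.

y1 = T, y2 = F, y3 = T, y4 = F, y5 = F, y6 = F, y7 = F, y8 = F, y9 = T

Check each clause:
  1. (y3 OR NOT y2 OR NOT y7) — NOT y7 is true.
  2. (y7 OR NOT y5 OR NOT y2) — NOT y5 is true.
  3. (y6 OR NOT y7 OR y4) — NOT y7 is true.
  4. (NOT y8 OR NOT y9 OR y5) — NOT y8 is true.
  5. (y3 OR NOT y9) — y3 is true.
  6. (NOT y7 OR NOT y3 OR NOT y8) — NOT y8 is true.
  7. (NOT y5 OR y9) — y9 is true.
  8. (y6 OR y3 OR NOT y4) — y3 is true.
  9. (NOT y7 OR NOT y4) — NOT y7 is true.
  10. (y4 OR NOT y2) — NOT y2 is true.
  11. (y5 OR y1) — y1 is true.
  12. (y3 OR NOT y2 OR y9) — y9 is true.
  13. (y2 OR NOT y6) — NOT y6 is true.
  14. (NOT y2 OR y3 OR NOT y4) — y3 is true.
  15. (NOT y2 OR NOT y7) — NOT y7 is true.
  16. (NOT y9 OR y7 OR NOT y5) — NOT y5 is true.
  17. (y8 OR y9) — y9 is true.
  18. (NOT y9 OR NOT y1 OR NOT y7) — NOT y7 is true.
  19. (NOT y6 OR NOT y1) — NOT y6 is true.
  20. (NOT y9 OR NOT y8) — NOT y8 is true.
  21. (NOT y5 OR NOT y1 OR NOT y3) — NOT y5 is true.
  22. (y3 OR NOT y7) — NOT y7 is true.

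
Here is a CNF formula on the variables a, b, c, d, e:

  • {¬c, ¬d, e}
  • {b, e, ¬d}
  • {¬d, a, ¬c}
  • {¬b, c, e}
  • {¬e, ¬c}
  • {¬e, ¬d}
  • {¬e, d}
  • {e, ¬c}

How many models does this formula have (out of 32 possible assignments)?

Satisfying assignments:
  a=0 b=0 c=0 d=0 e=0
  a=1 b=0 c=0 d=0 e=0
Count: 2.

2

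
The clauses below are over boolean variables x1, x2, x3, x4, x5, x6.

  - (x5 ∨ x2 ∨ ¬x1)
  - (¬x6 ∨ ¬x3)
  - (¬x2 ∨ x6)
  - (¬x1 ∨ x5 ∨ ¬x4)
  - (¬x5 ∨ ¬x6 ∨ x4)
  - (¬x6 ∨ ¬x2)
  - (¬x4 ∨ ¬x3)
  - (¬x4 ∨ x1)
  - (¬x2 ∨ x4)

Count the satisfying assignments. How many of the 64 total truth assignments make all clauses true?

9

Split on x4, then x2.
  x4=T, x2=T: a clause becomes empty — 0.
  x4=T, x2=F: remaining (x1,x3,x5,x6) ∈ {(T,F,T,F); (T,F,T,T)} — 2.
  x4=F, x2=T: a clause becomes empty — 0.
  x4=F, x2=F: 7 of the 16 assignments to (x1,x3,x5,x6) work.
Total: 0 + 2 + 0 + 7 = 9.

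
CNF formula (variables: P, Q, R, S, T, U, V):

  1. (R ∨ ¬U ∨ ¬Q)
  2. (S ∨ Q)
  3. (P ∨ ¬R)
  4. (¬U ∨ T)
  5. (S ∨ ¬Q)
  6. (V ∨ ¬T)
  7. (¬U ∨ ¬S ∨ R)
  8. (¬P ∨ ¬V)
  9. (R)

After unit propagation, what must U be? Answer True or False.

Unit clause (R) sets R = True.
(P ∨ ¬R) with R = True leaves only P, so P = True.
In (¬P ∨ ¬V), ¬P is now false; ¬V must hold, so V = False.
From (V ∨ ¬T) and V = False: T = False.
In (T ∨ ¬U), T is now false; ¬U must hold, so U = False.

False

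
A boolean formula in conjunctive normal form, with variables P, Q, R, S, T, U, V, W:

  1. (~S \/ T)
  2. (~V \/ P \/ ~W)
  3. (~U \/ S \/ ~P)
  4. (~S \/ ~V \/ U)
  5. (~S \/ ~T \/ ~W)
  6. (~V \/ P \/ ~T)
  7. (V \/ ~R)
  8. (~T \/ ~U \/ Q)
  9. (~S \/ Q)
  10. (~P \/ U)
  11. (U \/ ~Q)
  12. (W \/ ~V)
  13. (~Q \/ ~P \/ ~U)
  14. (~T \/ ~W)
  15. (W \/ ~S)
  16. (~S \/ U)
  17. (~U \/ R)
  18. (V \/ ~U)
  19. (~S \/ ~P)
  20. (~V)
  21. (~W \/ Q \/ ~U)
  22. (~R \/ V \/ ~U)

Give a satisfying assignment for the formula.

P=0, Q=0, R=0, S=0, T=1, U=0, V=0, W=0

Check each clause:
  1. (T \/ ~S) — ~S is true.
  2. (~V \/ ~W \/ P) — ~W is true.
  3. (S \/ ~U \/ ~P) — ~U is true.
  4. (~S \/ U \/ ~V) — ~V is true.
  5. (~S \/ ~T \/ ~W) — ~W is true.
  6. (~T \/ P \/ ~V) — ~V is true.
  7. (~R \/ V) — ~R is true.
  8. (Q \/ ~T \/ ~U) — ~U is true.
  9. (Q \/ ~S) — ~S is true.
  10. (~P \/ U) — ~P is true.
  11. (~Q \/ U) — ~Q is true.
  12. (W \/ ~V) — ~V is true.
  13. (~U \/ ~P \/ ~Q) — ~U is true.
  14. (~W \/ ~T) — ~W is true.
  15. (~S \/ W) — ~S is true.
  16. (~S \/ U) — ~S is true.
  17. (R \/ ~U) — ~U is true.
  18. (V \/ ~U) — ~U is true.
  19. (~P \/ ~S) — ~S is true.
  20. (~V) — ~V is true.
  21. (~W \/ ~U \/ Q) — ~W is true.
  22. (~U \/ V \/ ~R) — ~U is true.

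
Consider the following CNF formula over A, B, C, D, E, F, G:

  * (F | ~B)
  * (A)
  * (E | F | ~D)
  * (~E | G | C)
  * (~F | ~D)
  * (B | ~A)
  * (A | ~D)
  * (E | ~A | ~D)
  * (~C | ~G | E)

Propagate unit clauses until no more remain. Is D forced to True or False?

(A) stands alone — A = True.
(B | ~A): since A = True, the clause reduces to (B). B = True.
From (~B | F) and B = True: F = True.
(~D | ~F) with F = True leaves only ~D, so D = False.

False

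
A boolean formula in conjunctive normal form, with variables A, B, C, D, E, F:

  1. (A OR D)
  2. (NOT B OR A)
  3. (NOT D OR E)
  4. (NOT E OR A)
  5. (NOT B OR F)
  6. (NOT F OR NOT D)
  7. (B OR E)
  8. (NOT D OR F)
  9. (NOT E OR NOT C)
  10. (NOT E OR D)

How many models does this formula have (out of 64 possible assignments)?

2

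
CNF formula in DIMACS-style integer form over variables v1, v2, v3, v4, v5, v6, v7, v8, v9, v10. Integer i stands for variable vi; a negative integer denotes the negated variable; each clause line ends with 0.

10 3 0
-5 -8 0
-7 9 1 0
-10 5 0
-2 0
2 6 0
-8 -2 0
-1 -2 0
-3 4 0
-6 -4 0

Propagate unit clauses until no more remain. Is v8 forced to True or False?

False

(~v2) is a unit clause: v2 = False.
(v2 \/ v6) with v2 = False leaves only v6, so v6 = True.
From (~v6 \/ ~v4) and v6 = True: v4 = False.
(v4 \/ ~v3) with v4 = False leaves only ~v3, so v3 = False.
(v3 \/ v10) with v3 = False leaves only v10, so v10 = True.
In (~v10 \/ v5), ~v10 is now false; v5 must hold, so v5 = True.
From (~v8 \/ ~v5) and v5 = True: v8 = False.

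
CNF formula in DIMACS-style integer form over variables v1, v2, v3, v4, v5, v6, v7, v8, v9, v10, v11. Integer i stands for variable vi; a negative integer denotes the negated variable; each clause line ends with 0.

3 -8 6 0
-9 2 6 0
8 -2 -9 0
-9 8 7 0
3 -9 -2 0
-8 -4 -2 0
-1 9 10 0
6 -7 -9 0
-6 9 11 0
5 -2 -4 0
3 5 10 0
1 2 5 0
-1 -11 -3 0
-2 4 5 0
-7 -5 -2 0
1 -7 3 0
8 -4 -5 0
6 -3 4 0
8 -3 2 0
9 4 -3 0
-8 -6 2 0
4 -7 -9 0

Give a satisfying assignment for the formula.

v10 occurs only positively in the remaining clauses — set v10 = True.
Branch on v1: take v1 = True.
For the remaining variables, v2 = True, v3 = False, v4 = False, v5 = True, v6 = True, v7 = False, v8 = False, v9 = False, v11 = True works.

v1=True, v2=True, v3=False, v4=False, v5=True, v6=True, v7=False, v8=False, v9=False, v10=True, v11=True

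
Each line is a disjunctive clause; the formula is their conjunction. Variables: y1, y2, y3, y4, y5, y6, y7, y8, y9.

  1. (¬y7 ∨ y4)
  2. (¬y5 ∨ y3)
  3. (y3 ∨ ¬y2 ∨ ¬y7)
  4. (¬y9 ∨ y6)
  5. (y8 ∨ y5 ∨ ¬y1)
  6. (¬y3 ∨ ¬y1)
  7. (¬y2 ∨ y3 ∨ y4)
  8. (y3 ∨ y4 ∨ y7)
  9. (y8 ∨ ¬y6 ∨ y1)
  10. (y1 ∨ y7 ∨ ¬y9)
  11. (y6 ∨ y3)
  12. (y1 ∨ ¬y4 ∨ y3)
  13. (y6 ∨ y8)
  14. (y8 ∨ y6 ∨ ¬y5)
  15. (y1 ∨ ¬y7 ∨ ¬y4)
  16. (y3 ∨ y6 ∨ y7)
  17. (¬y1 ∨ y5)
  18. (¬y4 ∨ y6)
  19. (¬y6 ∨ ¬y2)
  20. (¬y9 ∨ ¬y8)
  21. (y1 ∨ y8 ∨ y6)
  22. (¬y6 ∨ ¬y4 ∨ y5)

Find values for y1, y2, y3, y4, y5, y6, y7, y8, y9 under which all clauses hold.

y1 = False  y2 = False  y3 = True  y4 = False  y5 = False  y6 = False  y7 = False  y8 = True  y9 = False

Check each clause:
  1. (y4 ∨ ¬y7) — ¬y7 is true.
  2. (y3 ∨ ¬y5) — y3 is true.
  3. (y3 ∨ ¬y7 ∨ ¬y2) — ¬y7 is true.
  4. (y6 ∨ ¬y9) — ¬y9 is true.
  5. (¬y1 ∨ y8 ∨ y5) — y8 is true.
  6. (¬y3 ∨ ¬y1) — ¬y1 is true.
  7. (y3 ∨ y4 ∨ ¬y2) — y3 is true.
  8. (y3 ∨ y4 ∨ y7) — y3 is true.
  9. (y8 ∨ ¬y6 ∨ y1) — y8 is true.
  10. (y1 ∨ ¬y9 ∨ y7) — ¬y9 is true.
  11. (y3 ∨ y6) — y3 is true.
  12. (y1 ∨ y3 ∨ ¬y4) — y3 is true.
  13. (y8 ∨ y6) — y8 is true.
  14. (y6 ∨ ¬y5 ∨ y8) — y8 is true.
  15. (y1 ∨ ¬y7 ∨ ¬y4) — ¬y7 is true.
  16. (y6 ∨ y7 ∨ y3) — y3 is true.
  17. (y5 ∨ ¬y1) — ¬y1 is true.
  18. (y6 ∨ ¬y4) — ¬y4 is true.
  19. (¬y2 ∨ ¬y6) — ¬y6 is true.
  20. (¬y9 ∨ ¬y8) — ¬y9 is true.
  21. (y1 ∨ y8 ∨ y6) — y8 is true.
  22. (¬y6 ∨ ¬y4 ∨ y5) — ¬y6 is true.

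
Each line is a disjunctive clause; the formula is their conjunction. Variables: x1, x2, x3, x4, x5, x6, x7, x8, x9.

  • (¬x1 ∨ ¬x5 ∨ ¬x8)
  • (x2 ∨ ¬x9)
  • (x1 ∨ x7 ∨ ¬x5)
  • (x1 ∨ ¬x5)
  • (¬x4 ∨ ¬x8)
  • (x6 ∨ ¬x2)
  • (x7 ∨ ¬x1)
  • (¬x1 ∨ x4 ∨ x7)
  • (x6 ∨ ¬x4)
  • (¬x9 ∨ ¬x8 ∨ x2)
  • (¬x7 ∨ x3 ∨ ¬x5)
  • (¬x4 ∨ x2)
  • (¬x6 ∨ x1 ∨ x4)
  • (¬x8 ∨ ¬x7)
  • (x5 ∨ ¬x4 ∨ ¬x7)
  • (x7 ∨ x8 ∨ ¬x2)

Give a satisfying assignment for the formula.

x1 = T, x2 = F, x3 = T, x4 = F, x5 = T, x6 = F, x7 = T, x8 = F, x9 = F

x3 occurs only positively in the remaining clauses — set x3 = True.
Pure literal: x9 appears only negated; assign x9 = False.
Set x1 = True and propagate.
  then x7 is forced to True.
  then x8 is forced to False.
The remaining clauses are satisfied by x2 = False, x4 = False, x5 = True, x6 = False.
Every clause has at least one true literal under this assignment.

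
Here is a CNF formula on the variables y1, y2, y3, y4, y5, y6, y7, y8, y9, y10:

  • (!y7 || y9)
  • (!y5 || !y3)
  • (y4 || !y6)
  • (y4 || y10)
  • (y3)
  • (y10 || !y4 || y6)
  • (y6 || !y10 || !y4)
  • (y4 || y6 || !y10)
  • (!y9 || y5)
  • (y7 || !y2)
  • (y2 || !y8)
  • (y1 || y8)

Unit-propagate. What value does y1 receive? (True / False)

(y3) stands alone — y3 = True.
(!y3 || !y5): since y3 = True, the clause reduces to (!y5). y5 = False.
In (y5 || !y9), y5 is now false; !y9 must hold, so y9 = False.
In (!y7 || y9), y9 is now false; !y7 must hold, so y7 = False.
From (!y2 || y7) and y7 = False: y2 = False.
(y2 || !y8) with y2 = False leaves only !y8, so y8 = False.
(y8 || y1): since y8 = False, the clause reduces to (y1). y1 = True.

True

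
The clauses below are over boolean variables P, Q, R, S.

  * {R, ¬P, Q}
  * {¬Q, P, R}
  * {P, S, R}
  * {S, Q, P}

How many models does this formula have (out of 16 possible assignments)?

Split on P, then Q.
  P=T, Q=T: remaining (R,S) ∈ {(F,F); (F,T); (T,F); (T,T)} — 4.
  P=T, Q=F: remaining (R,S) ∈ {(T,F); (T,T)} — 2.
  P=F, Q=T: remaining (R,S) ∈ {(T,F); (T,T)} — 2.
  P=F, Q=F: remaining (R,S) ∈ {(F,T); (T,T)} — 2.
Total: 4 + 2 + 2 + 2 = 10.

10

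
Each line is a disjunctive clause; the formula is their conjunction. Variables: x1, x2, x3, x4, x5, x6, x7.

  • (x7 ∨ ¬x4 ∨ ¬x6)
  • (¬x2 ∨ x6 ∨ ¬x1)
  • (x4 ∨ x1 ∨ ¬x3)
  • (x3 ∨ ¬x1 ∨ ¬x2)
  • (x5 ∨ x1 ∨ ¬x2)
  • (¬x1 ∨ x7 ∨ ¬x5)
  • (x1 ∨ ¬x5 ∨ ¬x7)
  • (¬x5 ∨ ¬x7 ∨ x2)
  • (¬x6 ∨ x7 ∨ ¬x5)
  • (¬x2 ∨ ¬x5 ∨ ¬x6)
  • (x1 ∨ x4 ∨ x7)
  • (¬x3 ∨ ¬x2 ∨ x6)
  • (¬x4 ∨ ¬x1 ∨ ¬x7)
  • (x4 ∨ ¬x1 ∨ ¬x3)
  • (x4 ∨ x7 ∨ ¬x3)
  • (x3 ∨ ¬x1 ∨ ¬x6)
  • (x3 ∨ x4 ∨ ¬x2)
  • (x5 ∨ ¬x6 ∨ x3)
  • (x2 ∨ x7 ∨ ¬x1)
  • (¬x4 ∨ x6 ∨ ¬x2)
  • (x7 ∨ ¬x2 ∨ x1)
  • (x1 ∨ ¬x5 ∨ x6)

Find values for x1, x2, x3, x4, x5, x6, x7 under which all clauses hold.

x1 = False  x2 = False  x3 = True  x4 = True  x5 = False  x6 = False  x7 = False

Try x1 = False.
Branch on x2: take x2 = False.
Set x3 = True and propagate.
  then x4 is forced to True.
The remaining clauses are satisfied by x5 = False, x6 = False, x7 = False.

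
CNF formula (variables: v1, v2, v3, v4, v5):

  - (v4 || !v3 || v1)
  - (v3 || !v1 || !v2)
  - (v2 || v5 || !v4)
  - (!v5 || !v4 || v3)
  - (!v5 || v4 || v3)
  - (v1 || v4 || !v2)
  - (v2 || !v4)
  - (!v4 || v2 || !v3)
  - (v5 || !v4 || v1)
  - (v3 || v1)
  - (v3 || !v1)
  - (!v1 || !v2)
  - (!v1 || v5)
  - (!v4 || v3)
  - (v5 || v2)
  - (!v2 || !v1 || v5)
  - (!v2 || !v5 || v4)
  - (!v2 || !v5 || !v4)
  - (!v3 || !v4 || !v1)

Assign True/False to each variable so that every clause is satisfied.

v1=True, v2=False, v3=True, v4=False, v5=True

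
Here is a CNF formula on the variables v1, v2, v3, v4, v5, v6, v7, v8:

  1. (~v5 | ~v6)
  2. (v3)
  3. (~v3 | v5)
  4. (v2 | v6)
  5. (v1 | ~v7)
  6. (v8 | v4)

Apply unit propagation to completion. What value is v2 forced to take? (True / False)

(v3) is a unit clause: v3 = True.
From (~v3 | v5) and v3 = True: v5 = True.
From (~v5 | ~v6) and v5 = True: v6 = False.
(v6 | v2) with v6 = False leaves only v2, so v2 = True.

True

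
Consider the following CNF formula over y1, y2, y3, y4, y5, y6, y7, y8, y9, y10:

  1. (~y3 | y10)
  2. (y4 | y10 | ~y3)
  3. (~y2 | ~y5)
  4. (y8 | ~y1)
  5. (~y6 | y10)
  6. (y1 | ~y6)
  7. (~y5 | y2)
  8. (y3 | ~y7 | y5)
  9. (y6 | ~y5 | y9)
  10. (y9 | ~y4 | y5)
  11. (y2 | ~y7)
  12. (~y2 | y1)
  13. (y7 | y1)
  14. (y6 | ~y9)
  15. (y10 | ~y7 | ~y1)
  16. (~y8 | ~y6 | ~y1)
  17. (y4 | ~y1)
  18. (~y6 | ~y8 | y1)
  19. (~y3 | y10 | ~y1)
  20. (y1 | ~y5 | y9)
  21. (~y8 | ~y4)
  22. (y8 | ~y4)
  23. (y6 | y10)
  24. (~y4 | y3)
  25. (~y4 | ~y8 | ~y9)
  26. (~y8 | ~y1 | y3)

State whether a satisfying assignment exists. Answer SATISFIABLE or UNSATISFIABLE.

UNSATISFIABLE

y1 = True:
  propagation gives y8=True, y6=False, y9=False, y5=False; an empty clause results — contradiction.
y1 = False:
  propagation gives y6=False, y2=False, y5=False, y7=False; an empty clause results — contradiction.
Every branch closes, so no satisfying assignment exists.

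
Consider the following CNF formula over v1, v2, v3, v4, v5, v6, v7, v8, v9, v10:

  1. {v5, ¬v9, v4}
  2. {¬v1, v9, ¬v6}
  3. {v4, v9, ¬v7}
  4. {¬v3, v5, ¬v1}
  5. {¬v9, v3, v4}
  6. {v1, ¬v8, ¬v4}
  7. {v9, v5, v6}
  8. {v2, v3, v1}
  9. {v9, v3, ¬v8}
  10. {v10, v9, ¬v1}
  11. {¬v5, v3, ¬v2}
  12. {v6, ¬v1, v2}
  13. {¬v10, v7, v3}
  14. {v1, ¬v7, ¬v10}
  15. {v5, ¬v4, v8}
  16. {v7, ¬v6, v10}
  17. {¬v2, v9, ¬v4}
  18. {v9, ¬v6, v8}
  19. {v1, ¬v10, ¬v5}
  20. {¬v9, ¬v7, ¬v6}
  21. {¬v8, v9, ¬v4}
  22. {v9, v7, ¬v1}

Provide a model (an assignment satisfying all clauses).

v1 = True, v2 = True, v3 = True, v4 = False, v5 = True, v6 = False, v7 = True, v8 = True, v9 = True, v10 = False

Branch on v1: take v1 = True.
For the remaining variables, v2 = True, v3 = True, v4 = False, v5 = True, v6 = False, v7 = True, v8 = True, v9 = True, v10 = False works.
Every clause has at least one true literal under this assignment.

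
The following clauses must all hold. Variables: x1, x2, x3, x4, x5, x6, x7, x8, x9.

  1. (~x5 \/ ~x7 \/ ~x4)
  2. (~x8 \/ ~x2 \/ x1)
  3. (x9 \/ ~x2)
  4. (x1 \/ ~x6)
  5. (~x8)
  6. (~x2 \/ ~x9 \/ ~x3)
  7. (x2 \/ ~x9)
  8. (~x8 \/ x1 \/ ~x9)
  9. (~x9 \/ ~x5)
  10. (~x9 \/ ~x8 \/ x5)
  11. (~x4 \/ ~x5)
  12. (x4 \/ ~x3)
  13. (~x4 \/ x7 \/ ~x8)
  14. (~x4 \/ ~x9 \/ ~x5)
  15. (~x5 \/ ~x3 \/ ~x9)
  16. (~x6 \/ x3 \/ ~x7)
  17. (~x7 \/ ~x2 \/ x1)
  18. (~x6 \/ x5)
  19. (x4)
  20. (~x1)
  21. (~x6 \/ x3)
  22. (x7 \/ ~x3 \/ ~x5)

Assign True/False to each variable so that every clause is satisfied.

x1 = False, x2 = False, x3 = False, x4 = True, x5 = False, x6 = False, x7 = True, x8 = False, x9 = False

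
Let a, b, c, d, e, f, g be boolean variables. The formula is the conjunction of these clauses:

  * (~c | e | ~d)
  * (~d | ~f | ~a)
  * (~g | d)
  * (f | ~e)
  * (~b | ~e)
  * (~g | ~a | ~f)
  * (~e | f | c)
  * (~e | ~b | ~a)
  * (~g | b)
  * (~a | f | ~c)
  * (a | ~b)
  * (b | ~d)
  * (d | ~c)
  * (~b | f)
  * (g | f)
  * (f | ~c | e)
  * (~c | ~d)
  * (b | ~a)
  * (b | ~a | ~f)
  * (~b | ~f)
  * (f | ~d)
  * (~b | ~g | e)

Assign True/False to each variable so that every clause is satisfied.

Branch on a: take a = False.
  then b is forced to False.
  then g is forced to False.
  then d is forced to False.
  then c is forced to False.
  then f is forced to True.
e is now unconstrained; take e = True.
Every clause has at least one true literal under this assignment.
Check each clause:
  1. (~c | ~d | e) — ~c is true.
  2. (~d | ~f | ~a) — ~d is true.
  3. (d | ~g) — ~g is true.
  4. (~e | f) — f is true.
  5. (~b | ~e) — ~b is true.
  6. (~f | ~a | ~g) — ~g is true.
  7. (f | ~e | c) — f is true.
  8. (~e | ~a | ~b) — ~b is true.
  9. (~g | b) — ~g is true.
  10. (f | ~c | ~a) — ~c is true.
  11. (~b | a) — ~b is true.
  12. (b | ~d) — ~d is true.
  13. (~c | d) — ~c is true.
  14. (~b | f) — f is true.
  15. (g | f) — f is true.
  16. (~c | f | e) — e is true.
  17. (~c | ~d) — ~d is true.
  18. (b | ~a) — ~a is true.
  19. (~a | ~f | b) — ~a is true.
  20. (~b | ~f) — ~b is true.
  21. (~d | f) — ~d is true.
  22. (~g | ~b | e) — ~g is true.

a = False, b = False, c = False, d = False, e = True, f = True, g = False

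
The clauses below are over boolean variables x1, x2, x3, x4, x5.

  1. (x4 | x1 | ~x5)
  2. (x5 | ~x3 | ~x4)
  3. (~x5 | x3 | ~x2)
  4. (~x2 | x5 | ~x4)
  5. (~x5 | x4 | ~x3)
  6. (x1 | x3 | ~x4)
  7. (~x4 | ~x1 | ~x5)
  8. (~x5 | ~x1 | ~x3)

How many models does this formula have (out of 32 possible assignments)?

Split on x5, then x4.
  x5=1, x4=1: remaining (x1,x2,x3) ∈ {(0,0,1); (0,1,1)} — 2.
  x5=1, x4=0: remaining (x1,x2,x3) ∈ {(1,0,0)} — 1.
  x5=0, x4=1: remaining (x1,x2,x3) ∈ {(1,0,0)} — 1.
  x5=0, x4=0: x1, x2, x3 free → 2^3 = 8.
Total: 2 + 1 + 1 + 8 = 12.

12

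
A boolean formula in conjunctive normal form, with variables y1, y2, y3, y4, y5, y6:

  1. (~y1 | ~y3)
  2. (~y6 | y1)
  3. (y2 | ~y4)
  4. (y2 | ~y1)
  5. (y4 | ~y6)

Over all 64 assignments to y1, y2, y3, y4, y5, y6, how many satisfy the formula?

18

Split on y1, then y2.
  y1=T, y2=T: y5 free; 3 ways for (y3,y4,y6) × 2^1 = 6.
  y1=T, y2=F: a clause becomes empty — 0.
  y1=F, y2=T: forces y6=F; y3, y4, y5 free → 2^3 = 8.
  y1=F, y2=F: remaining (y3,y4,y5,y6) ∈ {(F,F,F,F); (F,F,T,F); (T,F,F,F); (T,F,T,F)} — 4.
Total: 6 + 0 + 8 + 4 = 18.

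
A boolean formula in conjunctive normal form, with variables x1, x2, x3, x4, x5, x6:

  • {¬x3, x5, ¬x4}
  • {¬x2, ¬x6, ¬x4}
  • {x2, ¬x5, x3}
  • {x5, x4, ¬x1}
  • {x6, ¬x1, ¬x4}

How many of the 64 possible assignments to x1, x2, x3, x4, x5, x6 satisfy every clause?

29

Case analysis on x4 and x5:
  x4=T, x5=T: 5 of the 16 assignments to (x1,x2,x3,x6) work.
  x4=T, x5=F: remaining (x1,x2,x3,x6) ∈ {(F,F,F,F); (F,F,F,T); (F,T,F,F); (T,F,F,T)} — 4.
  x4=F, x5=T: x1, x6 free; 3 ways for (x2,x3) × 2^2 = 12.
  x4=F, x5=F: forces x1=F; x2, x3, x6 free → 2^3 = 8.
Total: 5 + 4 + 12 + 8 = 29.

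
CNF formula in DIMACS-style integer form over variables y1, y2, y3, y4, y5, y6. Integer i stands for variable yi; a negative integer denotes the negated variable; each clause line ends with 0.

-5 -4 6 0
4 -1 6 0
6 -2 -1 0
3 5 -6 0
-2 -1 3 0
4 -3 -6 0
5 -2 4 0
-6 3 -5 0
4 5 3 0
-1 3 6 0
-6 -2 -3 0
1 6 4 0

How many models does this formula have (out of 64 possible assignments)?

9

Split on y6, then y3.
  y6=T, y3=T: remaining (y1,y2,y4,y5) ∈ {(F,F,T,F); (F,F,T,T); (T,F,T,F); (T,F,T,T)} — 4.
  y6=T, y3=F: a clause becomes empty — 0.
  y6=F, y3=T: remaining (y1,y2,y4,y5) ∈ {(F,F,T,F); (F,T,T,F); (T,F,T,F)} — 3.
  y6=F, y3=F: remaining (y1,y2,y4,y5) ∈ {(F,F,T,F); (F,T,T,F)} — 2.
Total: 4 + 0 + 3 + 2 = 9.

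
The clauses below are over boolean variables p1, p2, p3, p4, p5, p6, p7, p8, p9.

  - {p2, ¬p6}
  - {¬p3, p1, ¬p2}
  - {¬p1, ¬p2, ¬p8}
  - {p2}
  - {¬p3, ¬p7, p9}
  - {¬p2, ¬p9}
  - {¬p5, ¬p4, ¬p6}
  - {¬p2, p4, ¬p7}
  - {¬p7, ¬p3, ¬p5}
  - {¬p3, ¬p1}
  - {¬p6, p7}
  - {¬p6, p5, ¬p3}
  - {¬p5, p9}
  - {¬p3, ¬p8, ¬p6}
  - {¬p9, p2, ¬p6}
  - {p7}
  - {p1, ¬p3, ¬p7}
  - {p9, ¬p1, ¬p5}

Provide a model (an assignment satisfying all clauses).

Unit propagation: (p2) forces p2 = True.
Unit propagation: (¬p9) forces p9 = False.
Unit propagation: (¬p5) forces p5 = False.
The clause (p7) is unit: p7 must be True.
(¬p3) is a unit clause, so p3 = False.
The clause (p4) is unit: p4 must be True.
p1 occurs only negated in the remaining clauses — set p1 = False.
p8 occurs only negated in the remaining clauses — set p8 = False.
p6 is now unconstrained; take p6 = True.

p1=False  p2=True  p3=False  p4=True  p5=False  p6=True  p7=True  p8=False  p9=False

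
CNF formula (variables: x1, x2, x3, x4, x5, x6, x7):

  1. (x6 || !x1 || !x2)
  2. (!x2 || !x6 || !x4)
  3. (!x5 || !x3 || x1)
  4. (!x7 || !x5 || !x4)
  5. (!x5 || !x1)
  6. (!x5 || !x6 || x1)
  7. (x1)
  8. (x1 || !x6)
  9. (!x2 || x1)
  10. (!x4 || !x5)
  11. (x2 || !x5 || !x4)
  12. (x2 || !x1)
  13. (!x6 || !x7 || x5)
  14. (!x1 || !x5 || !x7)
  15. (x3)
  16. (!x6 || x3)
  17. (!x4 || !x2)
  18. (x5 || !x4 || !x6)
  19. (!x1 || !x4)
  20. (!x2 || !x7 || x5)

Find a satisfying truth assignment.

x1=1  x2=1  x3=1  x4=0  x5=0  x6=1  x7=0

Check each clause:
  1. (x6 || !x2 || !x1) — x6 is true.
  2. (!x4 || !x2 || !x6) — !x4 is true.
  3. (x1 || !x5 || !x3) — x1 is true.
  4. (!x5 || !x4 || !x7) — !x7 is true.
  5. (!x5 || !x1) — !x5 is true.
  6. (!x5 || !x6 || x1) — x1 is true.
  7. (x1) — x1 is true.
  8. (x1 || !x6) — x1 is true.
  9. (!x2 || x1) — x1 is true.
  10. (!x4 || !x5) — !x5 is true.
  11. (!x4 || !x5 || x2) — x2 is true.
  12. (!x1 || x2) — x2 is true.
  13. (!x6 || !x7 || x5) — !x7 is true.
  14. (!x5 || !x1 || !x7) — !x7 is true.
  15. (x3) — x3 is true.
  16. (x3 || !x6) — x3 is true.
  17. (!x4 || !x2) — !x4 is true.
  18. (!x4 || !x6 || x5) — !x4 is true.
  19. (!x1 || !x4) — !x4 is true.
  20. (x5 || !x2 || !x7) — !x7 is true.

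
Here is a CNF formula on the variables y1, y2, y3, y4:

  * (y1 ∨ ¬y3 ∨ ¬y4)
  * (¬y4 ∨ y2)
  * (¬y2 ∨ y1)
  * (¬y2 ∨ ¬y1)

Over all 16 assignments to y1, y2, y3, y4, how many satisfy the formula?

4

Satisfying assignments:
  y1=0 y2=0 y3=0 y4=0
  y1=0 y2=0 y3=1 y4=0
  y1=1 y2=0 y3=0 y4=0
  y1=1 y2=0 y3=1 y4=0
Count: 4.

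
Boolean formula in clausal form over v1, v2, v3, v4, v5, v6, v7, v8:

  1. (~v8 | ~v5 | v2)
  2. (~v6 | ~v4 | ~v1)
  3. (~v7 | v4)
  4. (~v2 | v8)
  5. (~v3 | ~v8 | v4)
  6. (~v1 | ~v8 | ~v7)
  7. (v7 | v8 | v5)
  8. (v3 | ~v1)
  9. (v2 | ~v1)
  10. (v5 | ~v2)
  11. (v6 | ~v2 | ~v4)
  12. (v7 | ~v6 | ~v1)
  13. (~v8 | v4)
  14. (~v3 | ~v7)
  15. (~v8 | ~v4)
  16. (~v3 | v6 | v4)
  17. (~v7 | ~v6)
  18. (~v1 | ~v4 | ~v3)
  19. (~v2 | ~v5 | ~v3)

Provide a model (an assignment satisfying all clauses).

v1 = False  v2 = False  v3 = False  v4 = False  v5 = True  v6 = False  v7 = False  v8 = False

Pure literal: v1 appears only negated; assign v1 = False.
Branch on v2: take v2 = False.
Try v3 = False.
For the remaining variables, v4 = False, v5 = True, v6 = False, v7 = False, v8 = False works.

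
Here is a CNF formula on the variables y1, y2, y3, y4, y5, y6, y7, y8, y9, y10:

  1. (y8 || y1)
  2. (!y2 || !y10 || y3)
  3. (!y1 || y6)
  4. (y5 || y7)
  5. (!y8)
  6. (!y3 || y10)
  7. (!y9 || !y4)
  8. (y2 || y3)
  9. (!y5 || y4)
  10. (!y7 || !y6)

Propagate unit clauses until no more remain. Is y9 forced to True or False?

False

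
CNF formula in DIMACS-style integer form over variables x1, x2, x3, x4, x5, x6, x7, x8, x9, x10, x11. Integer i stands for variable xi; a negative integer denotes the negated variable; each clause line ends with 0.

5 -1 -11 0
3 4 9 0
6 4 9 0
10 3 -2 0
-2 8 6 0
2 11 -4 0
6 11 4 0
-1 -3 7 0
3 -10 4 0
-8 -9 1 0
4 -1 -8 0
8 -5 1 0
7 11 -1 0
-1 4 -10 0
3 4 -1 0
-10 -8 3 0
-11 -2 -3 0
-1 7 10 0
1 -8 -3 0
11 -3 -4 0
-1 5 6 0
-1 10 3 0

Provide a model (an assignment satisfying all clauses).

x1 = T, x2 = T, x3 = F, x4 = T, x5 = T, x6 = T, x7 = T, x8 = F, x9 = F, x10 = T, x11 = T

Check each clause:
  1. {¬x1, x5, ¬x11} — x5 is true.
  2. {x4, x3, x9} — x4 is true.
  3. {x9, x4, x6} — x4 is true.
  4. {x3, ¬x2, x10} — x10 is true.
  5. {x6, x8, ¬x2} — x6 is true.
  6. {x2, x11, ¬x4} — x2 is true.
  7. {x11, x6, x4} — x11 is true.
  8. {x7, ¬x1, ¬x3} — ¬x3 is true.
  9. {¬x10, x3, x4} — x4 is true.
  10. {¬x9, ¬x8, x1} — ¬x8 is true.
  11. {x4, ¬x1, ¬x8} — ¬x8 is true.
  12. {x1, ¬x5, x8} — x1 is true.
  13. {¬x1, x11, x7} — x11 is true.
  14. {¬x10, x4, ¬x1} — x4 is true.
  15. {¬x1, x4, x3} — x4 is true.
  16. {¬x8, x3, ¬x10} — ¬x8 is true.
  17. {¬x11, ¬x2, ¬x3} — ¬x3 is true.
  18. {x7, x10, ¬x1} — x10 is true.
  19. {x1, ¬x8, ¬x3} — ¬x8 is true.
  20. {x11, ¬x4, ¬x3} — x11 is true.
  21. {x6, x5, ¬x1} — x5 is true.
  22. {x10, ¬x1, x3} — x10 is true.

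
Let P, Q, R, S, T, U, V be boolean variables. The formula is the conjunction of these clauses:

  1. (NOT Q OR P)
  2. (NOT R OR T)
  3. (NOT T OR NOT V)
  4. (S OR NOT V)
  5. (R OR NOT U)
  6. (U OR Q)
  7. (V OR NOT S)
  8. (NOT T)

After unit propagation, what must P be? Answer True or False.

(NOT T) stands alone — T = False.
From (T OR NOT R) and T = False: R = False.
From (NOT U OR R) and R = False: U = False.
In (U OR Q), U is now false; Q must hold, so Q = True.
(P OR NOT Q): since Q = True, the clause reduces to (P). P = True.

True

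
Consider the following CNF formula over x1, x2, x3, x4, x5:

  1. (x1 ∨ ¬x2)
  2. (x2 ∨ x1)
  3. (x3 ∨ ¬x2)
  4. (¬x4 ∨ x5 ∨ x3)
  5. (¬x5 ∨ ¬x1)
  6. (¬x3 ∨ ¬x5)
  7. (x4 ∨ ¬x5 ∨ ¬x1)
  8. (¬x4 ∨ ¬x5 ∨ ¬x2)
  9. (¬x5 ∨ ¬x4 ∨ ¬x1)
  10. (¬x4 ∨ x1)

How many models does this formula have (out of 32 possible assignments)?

5

The models are:
  x1=1 x2=0 x3=0 x4=0 x5=0
  x1=1 x2=0 x3=1 x4=0 x5=0
  x1=1 x2=0 x3=1 x4=1 x5=0
  x1=1 x2=1 x3=1 x4=0 x5=0
  x1=1 x2=1 x3=1 x4=1 x5=0
That's 5 in total.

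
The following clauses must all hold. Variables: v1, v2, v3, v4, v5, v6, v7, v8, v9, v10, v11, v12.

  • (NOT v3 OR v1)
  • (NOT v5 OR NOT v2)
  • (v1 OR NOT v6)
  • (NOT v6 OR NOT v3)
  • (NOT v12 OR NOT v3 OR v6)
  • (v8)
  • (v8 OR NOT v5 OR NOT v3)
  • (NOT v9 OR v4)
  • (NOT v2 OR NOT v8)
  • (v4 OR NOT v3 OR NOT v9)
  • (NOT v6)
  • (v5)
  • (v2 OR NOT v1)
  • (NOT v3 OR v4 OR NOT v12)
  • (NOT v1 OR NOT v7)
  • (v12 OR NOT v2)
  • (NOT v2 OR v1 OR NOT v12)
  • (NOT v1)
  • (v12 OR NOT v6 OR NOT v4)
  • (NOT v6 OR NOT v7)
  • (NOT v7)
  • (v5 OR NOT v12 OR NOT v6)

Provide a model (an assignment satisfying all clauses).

Unit propagation: (v8) forces v8 = True.
(NOT v2) is a unit clause, so v2 = False.
The clause (NOT v6) is unit: v6 must be False.
Unit propagation: (v5) forces v5 = True.
(NOT v1) is a unit clause, so v1 = False.
Unit propagation: (NOT v3) forces v3 = False.
The clause (NOT v7) is unit: v7 must be False.
Pure literal: v4 appears only positively; assign v4 = True.
v9, v10, v11, v12 are now unconstrained; take v9 = True, v10 = True, v11 = True, v12 = True.

v1 = False, v2 = False, v3 = False, v4 = True, v5 = True, v6 = False, v7 = False, v8 = True, v9 = True, v10 = True, v11 = True, v12 = True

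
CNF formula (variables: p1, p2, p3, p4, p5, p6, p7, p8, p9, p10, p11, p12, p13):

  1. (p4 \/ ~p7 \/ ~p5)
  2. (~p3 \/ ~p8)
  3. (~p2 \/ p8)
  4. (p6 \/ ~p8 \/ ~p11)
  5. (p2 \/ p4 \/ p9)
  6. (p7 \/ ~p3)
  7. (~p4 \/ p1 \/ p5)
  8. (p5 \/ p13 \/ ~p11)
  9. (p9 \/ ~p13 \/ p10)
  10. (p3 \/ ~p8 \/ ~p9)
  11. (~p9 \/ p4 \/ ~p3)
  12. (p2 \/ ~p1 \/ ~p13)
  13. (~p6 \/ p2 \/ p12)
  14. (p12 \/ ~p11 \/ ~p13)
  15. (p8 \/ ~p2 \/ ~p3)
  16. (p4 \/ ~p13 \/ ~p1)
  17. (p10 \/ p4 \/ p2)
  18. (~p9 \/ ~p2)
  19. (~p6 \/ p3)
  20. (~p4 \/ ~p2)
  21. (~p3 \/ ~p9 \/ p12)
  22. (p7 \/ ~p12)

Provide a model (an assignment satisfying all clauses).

p1=1, p2=0, p3=1, p4=1, p5=0, p6=0, p7=1, p8=0, p9=0, p10=0, p11=0, p12=1, p13=0

Check each clause:
  1. (~p5 \/ ~p7 \/ p4) — ~p5 is true.
  2. (~p3 \/ ~p8) — ~p8 is true.
  3. (p8 \/ ~p2) — ~p2 is true.
  4. (~p11 \/ ~p8 \/ p6) — ~p8 is true.
  5. (p2 \/ p4 \/ p9) — p4 is true.
  6. (~p3 \/ p7) — p7 is true.
  7. (p1 \/ p5 \/ ~p4) — p1 is true.
  8. (~p11 \/ p5 \/ p13) — ~p11 is true.
  9. (p9 \/ ~p13 \/ p10) — ~p13 is true.
  10. (~p9 \/ p3 \/ ~p8) — ~p8 is true.
  11. (~p9 \/ ~p3 \/ p4) — p4 is true.
  12. (~p13 \/ ~p1 \/ p2) — ~p13 is true.
  13. (~p6 \/ p12 \/ p2) — ~p6 is true.
  14. (~p11 \/ ~p13 \/ p12) — ~p13 is true.
  15. (~p3 \/ ~p2 \/ p8) — ~p2 is true.
  16. (p4 \/ ~p1 \/ ~p13) — ~p13 is true.
  17. (p4 \/ p10 \/ p2) — p4 is true.
  18. (~p2 \/ ~p9) — ~p2 is true.
  19. (p3 \/ ~p6) — ~p6 is true.
  20. (~p4 \/ ~p2) — ~p2 is true.
  21. (~p9 \/ ~p3 \/ p12) — p12 is true.
  22. (~p12 \/ p7) — p7 is true.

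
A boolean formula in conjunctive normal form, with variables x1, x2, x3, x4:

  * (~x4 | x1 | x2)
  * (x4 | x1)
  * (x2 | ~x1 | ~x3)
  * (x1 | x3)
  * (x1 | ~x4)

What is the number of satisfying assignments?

6

Satisfying assignments:
  x1=1 x2=0 x3=0 x4=0
  x1=1 x2=0 x3=0 x4=1
  x1=1 x2=1 x3=0 x4=0
  x1=1 x2=1 x3=0 x4=1
  x1=1 x2=1 x3=1 x4=0
  x1=1 x2=1 x3=1 x4=1
Count: 6.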